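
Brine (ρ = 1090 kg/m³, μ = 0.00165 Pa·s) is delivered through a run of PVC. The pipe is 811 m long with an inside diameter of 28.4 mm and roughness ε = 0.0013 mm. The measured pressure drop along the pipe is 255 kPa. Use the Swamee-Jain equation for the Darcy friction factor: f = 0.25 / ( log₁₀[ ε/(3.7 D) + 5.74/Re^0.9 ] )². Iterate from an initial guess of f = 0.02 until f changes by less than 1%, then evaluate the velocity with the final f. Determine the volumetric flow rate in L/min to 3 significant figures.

Q ≈ 29.0 L/min

Rearranging Darcy-Weisbach: V = √(2·ΔP·D/(f·L·ρ)). With ε/D = 1.3e-06/0.0284 = 4.58e-05, iterate starting from f = 0.02:
  f = 0.02 → V = √(2·2.55e+05·0.0284/(0.02·811·1090)) = 0.9051 m/s; Re = ρVD/μ = 1.698e+04; f → 0.02701
  f = 0.02701 → V = 0.7788 m/s; Re = 1.461e+04; f → 0.02807
  f = 0.02807 → V = 0.7639 m/s; Re = 1.433e+04; f → 0.02822
Converged (Δf/f < 1%). With the final f = 0.02822: V = √(2·2.55e+05·0.0284/(0.02822·811·1090)) = 0.762 m/s.
Q = V·A = 0.762·(π/4·0.0284²) = 0.0004827 m³/s = 29.0 L/min.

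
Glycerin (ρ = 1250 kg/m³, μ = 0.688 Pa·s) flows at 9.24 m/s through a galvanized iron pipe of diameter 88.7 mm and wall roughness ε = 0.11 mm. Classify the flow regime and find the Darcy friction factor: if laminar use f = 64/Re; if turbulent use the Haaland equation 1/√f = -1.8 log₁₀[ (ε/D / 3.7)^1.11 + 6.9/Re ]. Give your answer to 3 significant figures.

f ≈ 0.0430

Re = ρVD/μ = 1250·9.24·0.0887/0.688 = 1489.
Re < 2300 → laminar, so f = 64/Re = 0.04298 (roughness is irrelevant in laminar flow).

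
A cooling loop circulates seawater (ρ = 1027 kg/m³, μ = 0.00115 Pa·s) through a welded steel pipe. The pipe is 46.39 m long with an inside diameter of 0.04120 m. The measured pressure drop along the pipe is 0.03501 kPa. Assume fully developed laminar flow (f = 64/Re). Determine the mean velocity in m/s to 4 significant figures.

V ≈ 0.03481 m/s

For laminar flow, f = 64/Re with Re = ρVD/μ, so Darcy-Weisbach reduces to ΔP = 32μLV/D². Solving for V: V = ΔP·D²/(32μL) = 35.01·(0.0412)²/(32·0.00115·46.39) = 0.03481 m/s.
Check: Re = ρVD/μ = 1027·0.03481·0.0412/0.00115 = 1281 < 2300, so the laminar assumption holds.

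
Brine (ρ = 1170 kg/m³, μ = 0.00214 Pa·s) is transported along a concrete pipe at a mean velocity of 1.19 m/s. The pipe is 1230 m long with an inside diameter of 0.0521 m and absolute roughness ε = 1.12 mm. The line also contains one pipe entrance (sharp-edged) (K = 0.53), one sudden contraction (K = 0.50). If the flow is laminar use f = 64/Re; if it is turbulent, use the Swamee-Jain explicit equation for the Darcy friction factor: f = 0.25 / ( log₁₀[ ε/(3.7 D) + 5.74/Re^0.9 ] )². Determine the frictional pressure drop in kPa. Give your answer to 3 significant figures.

ΔP ≈ 1010 kPa

Reynolds number Re = ρVD/μ = 1170 · 1.19 · 0.0521 / 0.00214 = 3.39e+04.
Re > 4000 → turbulent. Relative roughness ε/D = 0.00112/0.0521 = 0.0215. Swamee-Jain: f = 0.25/(log₁₀[0.0215/3.7 + 5.74/3.39e+04^0.9])² = 0.25/(log₁₀[0.00581 + 0.000481])² = 0.25/(-2.201)² = 0.05159.
Total minor-loss coefficient ΣK = 1·0.53 + 1·0.5 = 1.03.
ΔP = [f·L/D + ΣK]·(ρV²/2) = [0.05159·1230/0.0521 + 1.03]·(1170·1.19²/2) = [1218 + 1.03]·828.4 = 1.01e+06 Pa.
ΔP = 1.01e+06 Pa = 1010 kPa.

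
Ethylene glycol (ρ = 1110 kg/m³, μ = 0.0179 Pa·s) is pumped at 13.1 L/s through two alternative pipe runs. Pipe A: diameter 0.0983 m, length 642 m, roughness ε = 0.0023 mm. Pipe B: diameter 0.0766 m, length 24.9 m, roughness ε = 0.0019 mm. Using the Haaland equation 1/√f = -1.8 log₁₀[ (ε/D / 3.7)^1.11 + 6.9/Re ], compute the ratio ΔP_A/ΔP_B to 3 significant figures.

Pipe A: V = Q/A = 0.0131/0.007589 = 1.726 m/s; Re = 1.052e+04; ε/D = 2.34e-05; Haaland → f = 0.03048; ΔP_A = f(L/D)(ρV²/2) = 3.292e+05 Pa.
Pipe B: V = Q/A = 0.0131/0.004608 = 2.843 m/s; Re = 1.35e+04; ε/D = 2.48e-05; Haaland → f = 0.02851; ΔP_B = f(L/D)(ρV²/2) = 4.157e+04 Pa.
ΔP_A/ΔP_B = 3.292e+05/4.157e+04 = 7.92.

ΔP_A/ΔP_B ≈ 7.92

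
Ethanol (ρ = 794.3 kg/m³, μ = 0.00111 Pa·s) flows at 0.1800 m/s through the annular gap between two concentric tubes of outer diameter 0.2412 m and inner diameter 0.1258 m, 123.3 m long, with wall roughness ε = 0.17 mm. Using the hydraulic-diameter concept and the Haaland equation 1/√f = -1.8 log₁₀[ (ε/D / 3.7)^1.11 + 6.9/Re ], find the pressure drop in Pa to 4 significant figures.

Hydraulic diameter D_h = 4A/P = D_o - D_i = 0.2412 - 0.1258 = 0.1154 m.
Re = ρVD_h/μ = 794.3·0.18·0.1154/0.00111 = 1.486e+04.
ε/D_h = 0.00017/0.1154 = 0.00147; Haaland gives 1/√f = -1.8 log₁₀[0.000168+0.000464] = 5.758, so f = 0.03016.
ΔP = f(L/D_h)(ρV²/2) = 0.03016·123.3/0.1154·12.87 = 414.7 Pa.

ΔP ≈ 414.7 Pa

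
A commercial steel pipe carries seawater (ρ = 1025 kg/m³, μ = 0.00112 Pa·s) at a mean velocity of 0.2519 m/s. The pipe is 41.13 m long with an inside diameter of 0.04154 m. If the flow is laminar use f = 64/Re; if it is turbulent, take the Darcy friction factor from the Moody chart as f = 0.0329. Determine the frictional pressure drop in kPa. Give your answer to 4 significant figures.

Reynolds number Re = ρVD/μ = 1025 · 0.2519 · 0.04154 / 0.00112 = 9576.
Re > 4000 → turbulent; use the Moody-chart value f = 0.0329.
Darcy-Weisbach: ΔP = f(L/D)(ρV²/2) = 0.0329·(41.13/0.04154)·(1025·0.2519²/2) = 0.0329·990.1·32.52 = 1059 Pa.
ΔP = 1059 Pa = 1.059 kPa.

ΔP ≈ 1.059 kPa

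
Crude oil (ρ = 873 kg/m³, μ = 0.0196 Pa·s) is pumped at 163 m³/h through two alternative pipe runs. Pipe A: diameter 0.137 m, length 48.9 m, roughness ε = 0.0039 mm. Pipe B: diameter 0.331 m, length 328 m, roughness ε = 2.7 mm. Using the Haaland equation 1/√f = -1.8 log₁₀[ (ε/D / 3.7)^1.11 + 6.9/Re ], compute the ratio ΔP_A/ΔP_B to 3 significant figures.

ΔP_A/ΔP_B ≈ 7.58

Pipe A: V = Q/A = 0.04528/0.01474 = 3.072 m/s; Re = 1.874e+04; ε/D = 2.85e-05; Haaland → f = 0.02621; ΔP_A = f(L/D)(ρV²/2) = 3.853e+04 Pa.
Pipe B: V = Q/A = 0.04528/0.08605 = 0.5262 m/s; Re = 7758; ε/D = 0.00816; Haaland → f = 0.04247; ΔP_B = f(L/D)(ρV²/2) = 5086 Pa.
ΔP_A/ΔP_B = 3.853e+04/5086 = 7.58.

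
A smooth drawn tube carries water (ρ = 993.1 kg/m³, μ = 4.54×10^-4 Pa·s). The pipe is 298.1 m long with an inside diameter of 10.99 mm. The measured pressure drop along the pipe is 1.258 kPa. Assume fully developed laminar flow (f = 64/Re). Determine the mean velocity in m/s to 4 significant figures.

V ≈ 0.03508 m/s

For laminar flow, f = 64/Re with Re = ρVD/μ, so Darcy-Weisbach reduces to ΔP = 32μLV/D². Solving for V: V = ΔP·D²/(32μL) = 1258·(0.01099)²/(32·0.000454·298.1) = 0.03508 m/s.
Check: Re = ρVD/μ = 993.1·0.03508·0.01099/0.000454 = 843.4 < 2300, so the laminar assumption holds.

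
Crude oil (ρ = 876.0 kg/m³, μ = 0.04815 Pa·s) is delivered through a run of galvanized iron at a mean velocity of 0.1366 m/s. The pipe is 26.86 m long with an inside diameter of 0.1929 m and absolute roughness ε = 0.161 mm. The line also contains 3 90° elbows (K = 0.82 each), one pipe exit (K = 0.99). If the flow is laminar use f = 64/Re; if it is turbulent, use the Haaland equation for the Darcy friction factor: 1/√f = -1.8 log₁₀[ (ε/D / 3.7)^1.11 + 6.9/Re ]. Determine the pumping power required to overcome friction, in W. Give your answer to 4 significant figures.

P ≈ 0.7191 W

Reynolds number Re = ρVD/μ = 876 · 0.1366 · 0.1929 / 0.0481 = 479.4.
Re < 2300 → laminar flow, so f = 64/Re = 64/479.4 = 0.1335 (the turbulent correlation is not needed).
Total minor-loss coefficient ΣK = 3·0.82 + 1·0.99 = 3.45.
ΔP = [f·L/D + ΣK]·(ρV²/2) = [0.1335·26.86/0.1929 + 3.45]·(876·0.1366²/2) = [18.59 + 3.45]·8.173 = 180.1 Pa.
Q = V·A = 0.1366·0.02922 = 0.003992 m³/s.
Pumping power P = QΔP = 0.003992·180.1 = 0.71908 W = 0.7191 W.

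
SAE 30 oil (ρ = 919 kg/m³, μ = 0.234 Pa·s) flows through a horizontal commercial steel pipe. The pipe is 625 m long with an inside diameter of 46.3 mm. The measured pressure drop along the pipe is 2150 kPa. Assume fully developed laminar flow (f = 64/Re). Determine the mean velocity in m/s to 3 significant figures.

V ≈ 0.985 m/s

For laminar flow, f = 64/Re with Re = ρVD/μ, so Darcy-Weisbach reduces to ΔP = 32μLV/D². Solving for V: V = ΔP·D²/(32μL) = 2.15e+06·(0.0463)²/(32·0.234·625) = 0.9848 m/s.
Check: Re = ρVD/μ = 919·0.9848·0.0463/0.234 = 179.1 < 2300, so the laminar assumption holds.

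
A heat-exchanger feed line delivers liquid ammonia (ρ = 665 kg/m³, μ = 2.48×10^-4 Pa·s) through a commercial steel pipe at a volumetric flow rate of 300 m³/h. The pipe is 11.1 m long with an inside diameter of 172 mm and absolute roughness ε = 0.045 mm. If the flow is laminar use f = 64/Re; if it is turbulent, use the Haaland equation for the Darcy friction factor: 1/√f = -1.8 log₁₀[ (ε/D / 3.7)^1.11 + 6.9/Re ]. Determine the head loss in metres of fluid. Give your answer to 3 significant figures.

h_f ≈ 0.634 m

Q = 300 m³/h = 300/3600 = 0.08333 m³/s.
Cross-sectional area A = πD²/4 = π(0.172)²/4 = 0.02324 m²; mean velocity V = Q/A = 0.08333/0.02324 = 3.587 m/s.
Reynolds number Re = ρVD/μ = 665 · 3.587 · 0.172 / 0.000248 = 1.654e+06.
Re > 4000 → turbulent. Relative roughness ε/D = 4.5e-05/0.172 = 0.000262. Haaland: 1/√f = -1.8 log₁₀[(0.000262/3.7)^1.11 + 6.9/1.654e+06] = -1.8 log₁₀[2.47e-05 + 4.17e-06] = 8.171, so f = 0.01498.
Darcy-Weisbach: ΔP = f(L/D)(ρV²/2) = 0.01498·(11.1/0.172)·(665·3.587²/2) = 0.01498·64.53·4277 = 4134 Pa.
Head loss h_f = ΔP/(ρg) = 4134/(665·9.81) = 0.634 m.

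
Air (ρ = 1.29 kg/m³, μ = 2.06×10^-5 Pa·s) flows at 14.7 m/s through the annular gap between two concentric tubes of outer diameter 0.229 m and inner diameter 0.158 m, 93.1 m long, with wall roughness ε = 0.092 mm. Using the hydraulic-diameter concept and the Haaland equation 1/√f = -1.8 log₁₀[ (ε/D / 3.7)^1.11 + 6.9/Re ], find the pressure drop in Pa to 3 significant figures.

ΔP ≈ 4350 Pa

Hydraulic diameter D_h = 4A/P = D_o - D_i = 0.229 - 0.158 = 0.071 m.
Re = ρVD_h/μ = 1.29·14.7·0.071/2.06e-05 = 6.536e+04.
ε/D_h = 9.2e-05/0.071 = 0.0013; Haaland gives 1/√f = -1.8 log₁₀[0.000146+0.000106] = 6.479, so f = 0.02382.
ΔP = f(L/D_h)(ρV²/2) = 0.02382·93.1/0.071·139.4 = 4354 Pa.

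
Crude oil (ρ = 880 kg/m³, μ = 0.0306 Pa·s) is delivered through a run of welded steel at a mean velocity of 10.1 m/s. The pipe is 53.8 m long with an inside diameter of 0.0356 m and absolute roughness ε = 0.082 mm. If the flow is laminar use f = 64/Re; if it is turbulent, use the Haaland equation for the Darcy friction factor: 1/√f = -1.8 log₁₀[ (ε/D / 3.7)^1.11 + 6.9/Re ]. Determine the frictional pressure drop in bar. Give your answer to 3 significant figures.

Reynolds number Re = ρVD/μ = 880 · 10.1 · 0.0356 / 0.0306 = 1.034e+04.
Re > 4000 → turbulent. Relative roughness ε/D = 8.2e-05/0.0356 = 0.0023. Haaland: 1/√f = -1.8 log₁₀[(0.0023/3.7)^1.11 + 6.9/1.034e+04] = -1.8 log₁₀[0.000276 + 0.000667] = 5.445, so f = 0.03373.
Darcy-Weisbach: ΔP = f(L/D)(ρV²/2) = 0.03373·(53.8/0.0356)·(880·10.1²/2) = 0.03373·1511·4.488e+04 = 2.288e+06 Pa.
ΔP = 2.288e+06 Pa = 22.9 bar.

ΔP ≈ 22.9 bar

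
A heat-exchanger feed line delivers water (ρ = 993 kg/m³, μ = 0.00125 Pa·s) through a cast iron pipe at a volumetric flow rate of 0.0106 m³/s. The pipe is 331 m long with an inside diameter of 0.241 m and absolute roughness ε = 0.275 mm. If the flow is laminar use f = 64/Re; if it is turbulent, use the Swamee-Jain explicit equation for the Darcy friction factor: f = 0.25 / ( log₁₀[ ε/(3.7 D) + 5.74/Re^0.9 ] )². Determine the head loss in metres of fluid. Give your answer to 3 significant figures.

h_f ≈ 0.0944 m

Cross-sectional area A = πD²/4 = π(0.241)²/4 = 0.04562 m²; mean velocity V = Q/A = 0.0106/0.04562 = 0.2324 m/s.
Reynolds number Re = ρVD/μ = 993 · 0.2324 · 0.241 / 0.00125 = 4.449e+04.
Re > 4000 → turbulent. Relative roughness ε/D = 0.000275/0.241 = 0.00114. Swamee-Jain: f = 0.25/(log₁₀[0.00114/3.7 + 5.74/4.449e+04^0.9])² = 0.25/(log₁₀[0.000308 + 0.000376])² = 0.25/(-3.165)² = 0.02496.
Darcy-Weisbach: ΔP = f(L/D)(ρV²/2) = 0.02496·(331/0.241)·(993·0.2324²/2) = 0.02496·1373·26.81 = 919.2 Pa.
Head loss h_f = ΔP/(ρg) = 919.2/(993·9.81) = 0.0944 m.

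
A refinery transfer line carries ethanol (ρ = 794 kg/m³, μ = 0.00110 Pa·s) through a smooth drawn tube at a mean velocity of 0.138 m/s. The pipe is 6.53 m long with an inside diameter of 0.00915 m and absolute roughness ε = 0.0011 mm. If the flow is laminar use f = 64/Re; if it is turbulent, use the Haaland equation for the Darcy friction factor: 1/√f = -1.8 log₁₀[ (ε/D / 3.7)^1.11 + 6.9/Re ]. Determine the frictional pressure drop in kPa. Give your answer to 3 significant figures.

ΔP ≈ 0.379 kPa

Reynolds number Re = ρVD/μ = 794 · 0.138 · 0.00915 / 0.0011 = 911.4.
Re < 2300 → laminar flow, so f = 64/Re = 64/911.4 = 0.07022 (the turbulent correlation is not needed).
Darcy-Weisbach: ΔP = f(L/D)(ρV²/2) = 0.07022·(6.53/0.00915)·(794·0.138²/2) = 0.07022·713.7·7.56 = 378.9 Pa.
ΔP = 378.9 Pa = 0.379 kPa.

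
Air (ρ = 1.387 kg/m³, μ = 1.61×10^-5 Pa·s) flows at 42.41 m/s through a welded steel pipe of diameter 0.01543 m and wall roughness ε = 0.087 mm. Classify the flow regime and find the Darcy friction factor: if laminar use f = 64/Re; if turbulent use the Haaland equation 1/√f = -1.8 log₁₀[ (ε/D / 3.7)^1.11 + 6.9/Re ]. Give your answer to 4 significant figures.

Re = ρVD/μ = 1.387·42.41·0.01543/1.61e-05 = 5.637e+04.
Re > 4000 → turbulent. ε/D = 8.7e-05/0.01543 = 0.00564; Haaland: 1/√f = -1.8 log₁₀[0.000747 + 0.000122] = 5.51, so f = 0.03294.

f ≈ 0.03294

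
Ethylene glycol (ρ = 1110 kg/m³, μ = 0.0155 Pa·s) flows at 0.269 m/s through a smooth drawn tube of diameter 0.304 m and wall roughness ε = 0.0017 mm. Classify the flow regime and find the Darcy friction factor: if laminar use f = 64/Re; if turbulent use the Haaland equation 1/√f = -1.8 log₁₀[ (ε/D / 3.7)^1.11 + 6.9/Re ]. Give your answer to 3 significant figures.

Re = ρVD/μ = 1110·0.269·0.304/0.0155 = 5856.
Re > 4000 → turbulent. ε/D = 1.7e-06/0.304 = 5.59e-06; Haaland: 1/√f = -1.8 log₁₀[3.46e-07 + 0.00118] = 5.272, so f = 0.03599.

f ≈ 0.0360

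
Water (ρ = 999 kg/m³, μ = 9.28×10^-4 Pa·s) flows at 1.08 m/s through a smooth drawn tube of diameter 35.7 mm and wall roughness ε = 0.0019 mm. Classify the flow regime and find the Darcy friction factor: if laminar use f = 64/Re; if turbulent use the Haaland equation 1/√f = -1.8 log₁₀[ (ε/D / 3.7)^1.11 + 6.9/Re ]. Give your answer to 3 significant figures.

Re = ρVD/μ = 999·1.08·0.0357/0.000928 = 4.151e+04.
Re > 4000 → turbulent. ε/D = 1.9e-06/0.0357 = 5.32e-05; Haaland: 1/√f = -1.8 log₁₀[4.22e-06 + 0.000166] = 6.783, so f = 0.02173.

f ≈ 0.0217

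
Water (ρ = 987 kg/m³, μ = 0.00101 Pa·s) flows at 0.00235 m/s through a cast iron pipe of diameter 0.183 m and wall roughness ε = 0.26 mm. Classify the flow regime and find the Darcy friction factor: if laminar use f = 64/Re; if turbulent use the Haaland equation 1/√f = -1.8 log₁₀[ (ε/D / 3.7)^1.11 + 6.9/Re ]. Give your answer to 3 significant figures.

f ≈ 0.152

Re = ρVD/μ = 987·0.00235·0.183/0.00101 = 420.3.
Re < 2300 → laminar, so f = 64/Re = 0.1523 (roughness is irrelevant in laminar flow).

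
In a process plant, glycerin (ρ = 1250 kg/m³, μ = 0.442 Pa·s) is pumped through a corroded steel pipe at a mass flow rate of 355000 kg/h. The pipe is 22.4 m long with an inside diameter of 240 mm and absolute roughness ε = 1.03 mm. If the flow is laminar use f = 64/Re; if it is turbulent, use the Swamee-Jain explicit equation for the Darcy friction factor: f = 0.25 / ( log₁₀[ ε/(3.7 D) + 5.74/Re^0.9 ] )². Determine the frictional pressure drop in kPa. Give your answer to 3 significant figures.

ṁ = 355000 kg/h = 355000/3600 = 98.61 kg/s.
A = πD²/4 = π(0.24)²/4 = 0.04524 m²; mean velocity V = ṁ/(ρA) = 98.61/(1250 · 0.04524) = 1.744 m/s.
Reynolds number Re = ρVD/μ = 1250 · 1.744 · 0.24 / 0.442 = 1184.
Re < 2300 → laminar flow, so f = 64/Re = 64/1184 = 0.05407 (the turbulent correlation is not needed).
Darcy-Weisbach: ΔP = f(L/D)(ρV²/2) = 0.05407·(22.4/0.24)·(1250·1.744²/2) = 0.05407·93.33·1901 = 9592 Pa.
ΔP = 9592 Pa = 9.59 kPa.

ΔP ≈ 9.59 kPa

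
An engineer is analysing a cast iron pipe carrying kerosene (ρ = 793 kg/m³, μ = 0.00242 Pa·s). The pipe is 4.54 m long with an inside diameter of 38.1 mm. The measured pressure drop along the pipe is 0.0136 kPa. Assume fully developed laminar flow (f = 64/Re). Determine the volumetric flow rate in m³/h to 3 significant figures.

Q ≈ 0.230 m³/h

For laminar flow, f = 64/Re with Re = ρVD/μ, so Darcy-Weisbach reduces to ΔP = 32μLV/D². Solving for V: V = ΔP·D²/(32μL) = 13.6·(0.0381)²/(32·0.00242·4.54) = 0.05615 m/s.
Check: Re = ρVD/μ = 793·0.05615·0.0381/0.00242 = 701.1 < 2300, so the laminar assumption holds.
Q = V·A = 0.05615·(π/4·0.0381²) = 6.402e-05 m³/s = 0.230 m³/h.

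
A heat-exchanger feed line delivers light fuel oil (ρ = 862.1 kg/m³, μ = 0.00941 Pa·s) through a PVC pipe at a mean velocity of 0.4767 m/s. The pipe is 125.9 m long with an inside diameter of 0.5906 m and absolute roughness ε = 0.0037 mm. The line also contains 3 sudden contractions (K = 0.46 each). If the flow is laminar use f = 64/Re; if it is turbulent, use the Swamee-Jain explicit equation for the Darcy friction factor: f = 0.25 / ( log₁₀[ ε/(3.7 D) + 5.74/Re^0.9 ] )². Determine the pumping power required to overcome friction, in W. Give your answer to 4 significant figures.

P ≈ 83.80 W

Reynolds number Re = ρVD/μ = 862.1 · 0.4767 · 0.5906 / 0.00941 = 2.579e+04.
Re > 4000 → turbulent. Relative roughness ε/D = 3.7e-06/0.5906 = 6.26e-06. Swamee-Jain: f = 0.25/(log₁₀[6.26e-06/3.7 + 5.74/2.579e+04^0.9])² = 0.25/(log₁₀[1.69e-06 + 0.000615])² = 0.25/(-3.21)² = 0.02426.
Total minor-loss coefficient ΣK = 3·0.46 = 1.38.
ΔP = [f·L/D + ΣK]·(ρV²/2) = [0.02426·125.9/0.5906 + 1.38]·(862.1·0.4767²/2) = [5.171 + 1.38]·97.95 = 641.7 Pa.
Q = V·A = 0.4767·0.274 = 0.1306 m³/s.
Pumping power P = QΔP = 0.1306·641.7 = 83.804 W = 83.80 W.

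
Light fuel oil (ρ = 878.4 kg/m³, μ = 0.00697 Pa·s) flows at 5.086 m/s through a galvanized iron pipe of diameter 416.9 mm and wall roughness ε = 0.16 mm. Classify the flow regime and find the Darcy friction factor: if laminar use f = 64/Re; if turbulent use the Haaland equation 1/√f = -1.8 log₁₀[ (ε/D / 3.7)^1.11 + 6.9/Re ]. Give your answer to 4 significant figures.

f ≈ 0.01753

Re = ρVD/μ = 878.4·5.086·0.4169/0.00697 = 2.672e+05.
Re > 4000 → turbulent. ε/D = 0.00016/0.4169 = 0.000384; Haaland: 1/√f = -1.8 log₁₀[3.78e-05 + 2.58e-05] = 7.553, so f = 0.01753.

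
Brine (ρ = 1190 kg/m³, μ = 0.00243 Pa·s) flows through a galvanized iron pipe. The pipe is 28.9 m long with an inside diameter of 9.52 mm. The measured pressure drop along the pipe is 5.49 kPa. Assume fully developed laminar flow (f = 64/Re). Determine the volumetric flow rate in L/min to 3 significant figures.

Q ≈ 0.946 L/min

For laminar flow, f = 64/Re with Re = ρVD/μ, so Darcy-Weisbach reduces to ΔP = 32μLV/D². Solving for V: V = ΔP·D²/(32μL) = 5490·(0.00952)²/(32·0.00243·28.9) = 0.2214 m/s.
Check: Re = ρVD/μ = 1190·0.2214·0.00952/0.00243 = 1032 < 2300, so the laminar assumption holds.
Q = V·A = 0.2214·(π/4·0.00952²) = 1.576e-05 m³/s = 0.946 L/min.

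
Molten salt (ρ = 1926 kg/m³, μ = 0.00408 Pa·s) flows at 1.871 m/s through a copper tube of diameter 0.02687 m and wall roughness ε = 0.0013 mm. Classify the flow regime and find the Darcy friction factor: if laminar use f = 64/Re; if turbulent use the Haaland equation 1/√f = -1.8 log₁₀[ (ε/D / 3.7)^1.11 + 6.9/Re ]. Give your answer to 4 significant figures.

f ≈ 0.02476

Re = ρVD/μ = 1926·1.871·0.02687/0.00408 = 2.373e+04.
Re > 4000 → turbulent. ε/D = 1.3e-06/0.02687 = 4.84e-05; Haaland: 1/√f = -1.8 log₁₀[3.8e-06 + 0.000291] = 6.356, so f = 0.02476.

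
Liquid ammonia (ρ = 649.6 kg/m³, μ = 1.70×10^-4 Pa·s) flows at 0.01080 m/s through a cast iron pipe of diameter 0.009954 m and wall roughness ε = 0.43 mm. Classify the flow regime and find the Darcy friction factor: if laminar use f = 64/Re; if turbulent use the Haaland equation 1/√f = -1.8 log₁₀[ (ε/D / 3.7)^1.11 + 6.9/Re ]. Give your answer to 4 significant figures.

f ≈ 0.1558

Re = ρVD/μ = 649.6·0.0108·0.009954/0.00017 = 410.8.
Re < 2300 → laminar, so f = 64/Re = 0.1558 (roughness is irrelevant in laminar flow).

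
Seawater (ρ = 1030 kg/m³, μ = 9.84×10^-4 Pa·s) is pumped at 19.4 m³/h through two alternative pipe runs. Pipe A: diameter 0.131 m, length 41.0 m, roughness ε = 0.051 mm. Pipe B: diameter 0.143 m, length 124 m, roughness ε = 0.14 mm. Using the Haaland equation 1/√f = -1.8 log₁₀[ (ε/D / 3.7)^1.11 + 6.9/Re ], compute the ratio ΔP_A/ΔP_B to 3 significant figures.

ΔP_A/ΔP_B ≈ 0.467

Pipe A: V = Q/A = 0.005389/0.01348 = 0.3998 m/s; Re = 5.483e+04; ε/D = 0.000389; Haaland → f = 0.02155; ΔP_A = f(L/D)(ρV²/2) = 555.3 Pa.
Pipe B: V = Q/A = 0.005389/0.01606 = 0.3355 m/s; Re = 5.022e+04; ε/D = 0.000979; Haaland → f = 0.02366; ΔP_B = f(L/D)(ρV²/2) = 1189 Pa.
ΔP_A/ΔP_B = 555.3/1189 = 0.467.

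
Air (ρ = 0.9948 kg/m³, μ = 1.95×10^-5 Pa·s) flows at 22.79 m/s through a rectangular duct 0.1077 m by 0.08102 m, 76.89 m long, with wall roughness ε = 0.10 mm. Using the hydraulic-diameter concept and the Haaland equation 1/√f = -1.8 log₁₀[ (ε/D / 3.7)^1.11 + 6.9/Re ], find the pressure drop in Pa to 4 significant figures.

ΔP ≈ 4749 Pa

Hydraulic diameter D_h = 4A/P = 4·(0.1077·0.08102)/(2·(0.1077+0.08102)) = 0.0349/0.3774 = 0.09247 m.
Re = ρVD_h/μ = 0.9948·22.79·0.09247/1.95e-05 = 1.075e+05.
ε/D_h = 0.0001/0.09247 = 0.00108; Haaland gives 1/√f = -1.8 log₁₀[0.000119+6.42e-05] = 6.725, so f = 0.02211.
ΔP = f(L/D_h)(ρV²/2) = 0.02211·76.89/0.09247·258.3 = 4749 Pa.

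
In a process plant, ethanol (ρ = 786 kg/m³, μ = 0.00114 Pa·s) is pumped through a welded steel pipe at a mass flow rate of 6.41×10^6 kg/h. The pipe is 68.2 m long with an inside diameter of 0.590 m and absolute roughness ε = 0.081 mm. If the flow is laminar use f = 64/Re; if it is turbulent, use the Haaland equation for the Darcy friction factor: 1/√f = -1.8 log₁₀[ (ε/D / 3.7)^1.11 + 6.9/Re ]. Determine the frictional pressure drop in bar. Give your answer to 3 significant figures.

ṁ = 6.41×10^6 kg/h = 6.41×10^6/3600 = 1781 kg/s.
A = πD²/4 = π(0.59)²/4 = 0.2734 m²; mean velocity V = ṁ/(ρA) = 1781/(786 · 0.2734) = 8.286 m/s.
Reynolds number Re = ρVD/μ = 786 · 8.286 · 0.59 / 0.00114 = 3.371e+06.
Re > 4000 → turbulent. Relative roughness ε/D = 8.1e-05/0.59 = 0.000137. Haaland: 1/√f = -1.8 log₁₀[(0.000137/3.7)^1.11 + 6.9/3.371e+06] = -1.8 log₁₀[1.21e-05 + 2.05e-06] = 8.73, so f = 0.01312.
Darcy-Weisbach: ΔP = f(L/D)(ρV²/2) = 0.01312·(68.2/0.59)·(786·8.286²/2) = 0.01312·115.6·2.698e+04 = 4.092e+04 Pa.
ΔP = 4.092e+04 Pa = 0.409 bar.

ΔP ≈ 0.409 bar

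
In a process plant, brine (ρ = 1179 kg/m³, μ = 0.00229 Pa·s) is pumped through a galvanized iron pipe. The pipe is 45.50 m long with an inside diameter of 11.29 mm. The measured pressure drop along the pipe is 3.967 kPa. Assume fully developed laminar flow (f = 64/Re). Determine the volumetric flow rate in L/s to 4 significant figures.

For laminar flow, f = 64/Re with Re = ρVD/μ, so Darcy-Weisbach reduces to ΔP = 32μLV/D². Solving for V: V = ΔP·D²/(32μL) = 3967·(0.01129)²/(32·0.00229·45.5) = 0.1517 m/s.
Check: Re = ρVD/μ = 1179·0.1517·0.01129/0.00229 = 881.5 < 2300, so the laminar assumption holds.
Q = V·A = 0.1517·(π/4·0.01129²) = 1.518e-05 m³/s = 0.01518 L/s.

Q ≈ 0.01518 L/s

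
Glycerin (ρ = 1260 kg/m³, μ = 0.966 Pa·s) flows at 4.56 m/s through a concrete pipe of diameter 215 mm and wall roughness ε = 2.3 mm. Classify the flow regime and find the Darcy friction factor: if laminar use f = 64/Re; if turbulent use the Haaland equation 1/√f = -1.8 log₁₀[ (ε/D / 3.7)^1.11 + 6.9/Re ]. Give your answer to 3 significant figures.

f ≈ 0.0500

Re = ρVD/μ = 1260·4.56·0.215/0.966 = 1279.
Re < 2300 → laminar, so f = 64/Re = 0.05005 (roughness is irrelevant in laminar flow).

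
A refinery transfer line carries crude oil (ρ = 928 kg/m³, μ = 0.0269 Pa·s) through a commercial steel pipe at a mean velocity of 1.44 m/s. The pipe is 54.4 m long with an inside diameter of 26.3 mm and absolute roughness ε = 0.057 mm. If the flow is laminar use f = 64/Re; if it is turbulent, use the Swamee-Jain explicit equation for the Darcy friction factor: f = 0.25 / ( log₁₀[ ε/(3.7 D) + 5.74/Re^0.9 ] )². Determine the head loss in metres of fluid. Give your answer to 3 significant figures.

Reynolds number Re = ρVD/μ = 928 · 1.44 · 0.0263 / 0.0269 = 1307.
Re < 2300 → laminar flow, so f = 64/Re = 64/1307 = 0.04899 (the turbulent correlation is not needed).
Darcy-Weisbach: ΔP = f(L/D)(ρV²/2) = 0.04899·(54.4/0.0263)·(928·1.44²/2) = 0.04899·2068·962.2 = 9.749e+04 Pa.
Head loss h_f = ΔP/(ρg) = 9.749e+04/(928·9.81) = 10.7 m.

h_f ≈ 10.7 m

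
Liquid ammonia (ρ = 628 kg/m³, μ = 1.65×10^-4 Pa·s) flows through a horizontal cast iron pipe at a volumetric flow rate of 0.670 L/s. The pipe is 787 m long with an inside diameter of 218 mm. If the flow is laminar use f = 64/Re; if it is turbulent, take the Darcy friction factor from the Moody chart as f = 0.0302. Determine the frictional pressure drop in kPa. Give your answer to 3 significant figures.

ΔP ≈ 0.0110 kPa

Q = 0.670 L/s = 0.670/1000 = 0.00067 m³/s.
Cross-sectional area A = πD²/4 = π(0.218)²/4 = 0.03733 m²; mean velocity V = Q/A = 0.00067/0.03733 = 0.01795 m/s.
Reynolds number Re = ρVD/μ = 628 · 0.01795 · 0.218 / 0.000165 = 1.489e+04.
Re > 4000 → turbulent; use the Moody-chart value f = 0.0302.
Darcy-Weisbach: ΔP = f(L/D)(ρV²/2) = 0.0302·(787/0.218)·(628·0.01795²/2) = 0.0302·3610·0.1012 = 11.03 Pa.
ΔP = 11.03 Pa = 0.0110 kPa.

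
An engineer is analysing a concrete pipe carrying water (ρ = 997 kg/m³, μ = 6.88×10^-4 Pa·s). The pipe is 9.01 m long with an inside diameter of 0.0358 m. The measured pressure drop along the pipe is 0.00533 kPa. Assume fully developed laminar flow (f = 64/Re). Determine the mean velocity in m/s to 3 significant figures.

For laminar flow, f = 64/Re with Re = ρVD/μ, so Darcy-Weisbach reduces to ΔP = 32μLV/D². Solving for V: V = ΔP·D²/(32μL) = 5.33·(0.0358)²/(32·0.000688·9.01) = 0.03444 m/s.
Check: Re = ρVD/μ = 997·0.03444·0.0358/0.000688 = 1787 < 2300, so the laminar assumption holds.

V ≈ 0.0344 m/s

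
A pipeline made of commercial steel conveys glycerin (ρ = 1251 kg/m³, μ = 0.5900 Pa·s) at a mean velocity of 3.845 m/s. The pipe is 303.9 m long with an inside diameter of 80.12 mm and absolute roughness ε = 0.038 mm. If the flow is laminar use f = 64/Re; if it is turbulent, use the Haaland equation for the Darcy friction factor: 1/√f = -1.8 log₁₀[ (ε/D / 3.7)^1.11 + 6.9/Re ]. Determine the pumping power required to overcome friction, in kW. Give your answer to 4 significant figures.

Reynolds number Re = ρVD/μ = 1251 · 3.845 · 0.08012 / 0.59 = 653.2.
Re < 2300 → laminar flow, so f = 64/Re = 64/653.2 = 0.09798 (the turbulent correlation is not needed).
Darcy-Weisbach: ΔP = f(L/D)(ρV²/2) = 0.09798·(303.9/0.08012)·(1251·3.845²/2) = 0.09798·3793·9247 = 3.437e+06 Pa.
Q = V·A = 3.845·0.005042 = 0.01939 m³/s.
Pumping power P = QΔP = 0.01939·3.437e+06 = 66622 W = 66.62 kW.

P ≈ 66.62 kW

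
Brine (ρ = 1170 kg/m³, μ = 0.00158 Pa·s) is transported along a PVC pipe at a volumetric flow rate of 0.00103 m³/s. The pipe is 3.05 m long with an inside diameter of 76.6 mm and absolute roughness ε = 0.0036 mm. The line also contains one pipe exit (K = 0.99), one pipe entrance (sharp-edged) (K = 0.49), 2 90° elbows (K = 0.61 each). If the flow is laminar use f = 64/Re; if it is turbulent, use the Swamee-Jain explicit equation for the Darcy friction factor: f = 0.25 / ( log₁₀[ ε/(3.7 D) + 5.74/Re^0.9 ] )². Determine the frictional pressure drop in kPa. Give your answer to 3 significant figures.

Cross-sectional area A = πD²/4 = π(0.0766)²/4 = 0.004608 m²; mean velocity V = Q/A = 0.00103/0.004608 = 0.2235 m/s.
Reynolds number Re = ρVD/μ = 1170 · 0.2235 · 0.0766 / 0.00158 = 1.268e+04.
Re > 4000 → turbulent. Relative roughness ε/D = 3.6e-06/0.0766 = 4.7e-05. Swamee-Jain: f = 0.25/(log₁₀[4.7e-05/3.7 + 5.74/1.268e+04^0.9])² = 0.25/(log₁₀[1.27e-05 + 0.00116])² = 0.25/(-2.929)² = 0.02914.
Total minor-loss coefficient ΣK = 1·0.99 + 1·0.49 + 2·0.61 = 2.7.
ΔP = [f·L/D + ΣK]·(ρV²/2) = [0.02914·3.05/0.0766 + 2.7]·(1170·0.2235²/2) = [1.16 + 2.7]·29.22 = 112.8 Pa.
ΔP = 112.8 Pa = 0.113 kPa.

ΔP ≈ 0.113 kPa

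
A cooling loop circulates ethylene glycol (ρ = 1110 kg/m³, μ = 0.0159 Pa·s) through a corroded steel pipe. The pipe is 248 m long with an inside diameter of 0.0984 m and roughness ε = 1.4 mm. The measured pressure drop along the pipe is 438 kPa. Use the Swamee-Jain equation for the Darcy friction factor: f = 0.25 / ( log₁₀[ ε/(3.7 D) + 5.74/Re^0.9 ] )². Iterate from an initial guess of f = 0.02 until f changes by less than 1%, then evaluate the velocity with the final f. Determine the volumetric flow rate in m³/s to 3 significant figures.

Q ≈ 0.0198 m³/s

Rearranging Darcy-Weisbach: V = √(2·ΔP·D/(f·L·ρ)). With ε/D = 0.0014/0.0984 = 0.0142, iterate starting from f = 0.02:
  f = 0.02 → V = √(2·4.38e+05·0.0984/(0.02·248·1110)) = 3.957 m/s; Re = ρVD/μ = 2.718e+04; f → 0.04514
  f = 0.04514 → V = 2.634 m/s; Re = 1.809e+04; f → 0.0461
  f = 0.0461 → V = 2.606 m/s; Re = 1.79e+04; f → 0.04613
Converged (Δf/f < 1%). With the final f = 0.04613: V = √(2·4.38e+05·0.0984/(0.04613·248·1110)) = 2.605 m/s.
Q = V·A = 2.605·(π/4·0.0984²) = 0.01981 m³/s = 0.0198 m³/s.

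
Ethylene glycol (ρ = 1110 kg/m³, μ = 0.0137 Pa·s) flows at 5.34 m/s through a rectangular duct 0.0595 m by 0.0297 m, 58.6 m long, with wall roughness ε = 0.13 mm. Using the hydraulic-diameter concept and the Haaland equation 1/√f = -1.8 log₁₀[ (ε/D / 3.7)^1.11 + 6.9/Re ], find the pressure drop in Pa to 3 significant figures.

Hydraulic diameter D_h = 4A/P = 4·(0.0595·0.0297)/(2·(0.0595+0.0297)) = 0.007069/0.1784 = 0.03962 m.
Re = ρVD_h/μ = 1110·5.34·0.03962/0.0137 = 1.714e+04.
ε/D_h = 0.00013/0.03962 = 0.00328; Haaland gives 1/√f = -1.8 log₁₀[0.000409+0.000403] = 5.563, so f = 0.03231.
ΔP = f(L/D_h)(ρV²/2) = 0.03231·58.6/0.03962·1.583e+04 = 7.563e+05 Pa.

ΔP ≈ 756000 Pa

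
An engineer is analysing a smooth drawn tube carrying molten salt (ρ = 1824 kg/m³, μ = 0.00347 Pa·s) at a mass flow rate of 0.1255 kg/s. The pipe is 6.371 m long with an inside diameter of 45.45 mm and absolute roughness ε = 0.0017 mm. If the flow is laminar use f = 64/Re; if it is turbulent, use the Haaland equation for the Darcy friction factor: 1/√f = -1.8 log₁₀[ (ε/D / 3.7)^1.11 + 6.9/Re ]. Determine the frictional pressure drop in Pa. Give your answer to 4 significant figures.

A = πD²/4 = π(0.04545)²/4 = 0.001622 m²; mean velocity V = ṁ/(ρA) = 0.1255/(1824 · 0.001622) = 0.04241 m/s.
Reynolds number Re = ρVD/μ = 1824 · 0.04241 · 0.04545 / 0.00347 = 1013.
Re < 2300 → laminar flow, so f = 64/Re = 64/1013 = 0.06317 (the turbulent correlation is not needed).
Darcy-Weisbach: ΔP = f(L/D)(ρV²/2) = 0.06317·(6.371/0.04545)·(1824·0.04241²/2) = 0.06317·140.2·1.64 = 14.52 Pa.

ΔP ≈ 14.52 Pa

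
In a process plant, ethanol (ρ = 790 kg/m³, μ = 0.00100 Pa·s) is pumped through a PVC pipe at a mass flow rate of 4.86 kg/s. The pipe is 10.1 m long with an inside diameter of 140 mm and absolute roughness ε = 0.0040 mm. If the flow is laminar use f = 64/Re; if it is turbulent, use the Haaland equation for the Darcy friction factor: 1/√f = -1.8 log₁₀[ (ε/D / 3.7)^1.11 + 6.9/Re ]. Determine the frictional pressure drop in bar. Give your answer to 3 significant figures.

A = πD²/4 = π(0.14)²/4 = 0.01539 m²; mean velocity V = ṁ/(ρA) = 4.86/(790 · 0.01539) = 0.3996 m/s.
Reynolds number Re = ρVD/μ = 790 · 0.3996 · 0.14 / 0.001 = 4.42e+04.
Re > 4000 → turbulent. Relative roughness ε/D = 4e-06/0.14 = 2.86e-05. Haaland: 1/√f = -1.8 log₁₀[(2.86e-05/3.7)^1.11 + 6.9/4.42e+04] = -1.8 log₁₀[2.12e-06 + 0.000156] = 6.841, so f = 0.02137.
Darcy-Weisbach: ΔP = f(L/D)(ρV²/2) = 0.02137·(10.1/0.14)·(790·0.3996²/2) = 0.02137·72.14·63.08 = 97.24 Pa.
ΔP = 97.24 Pa = 9.72×10^-4 bar.

ΔP ≈ 9.72×10^-4 bar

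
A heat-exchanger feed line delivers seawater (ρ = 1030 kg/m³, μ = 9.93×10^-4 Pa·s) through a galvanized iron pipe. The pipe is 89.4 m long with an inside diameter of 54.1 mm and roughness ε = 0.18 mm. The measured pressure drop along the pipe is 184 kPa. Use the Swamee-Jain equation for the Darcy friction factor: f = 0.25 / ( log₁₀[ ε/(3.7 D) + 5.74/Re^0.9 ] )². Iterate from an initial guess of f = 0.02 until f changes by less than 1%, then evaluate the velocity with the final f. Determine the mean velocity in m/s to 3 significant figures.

V ≈ 2.78 m/s

Rearranging Darcy-Weisbach: V = √(2·ΔP·D/(f·L·ρ)). With ε/D = 0.00018/0.0541 = 0.00333, iterate starting from f = 0.02:
  f = 0.02 → V = √(2·1.84e+05·0.0541/(0.02·89.4·1030)) = 3.288 m/s; Re = ρVD/μ = 1.845e+05; f → 0.02781
  f = 0.02781 → V = 2.788 m/s; Re = 1.565e+05; f → 0.02794
Converged (Δf/f < 1%). With the final f = 0.02794: V = √(2·1.84e+05·0.0541/(0.02794·89.4·1030)) = 2.782 m/s.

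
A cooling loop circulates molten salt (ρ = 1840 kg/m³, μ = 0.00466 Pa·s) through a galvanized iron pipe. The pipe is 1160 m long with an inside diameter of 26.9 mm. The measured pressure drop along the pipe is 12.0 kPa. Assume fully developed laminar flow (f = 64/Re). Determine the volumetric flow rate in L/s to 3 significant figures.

Q ≈ 0.0285 L/s

For laminar flow, f = 64/Re with Re = ρVD/μ, so Darcy-Weisbach reduces to ΔP = 32μLV/D². Solving for V: V = ΔP·D²/(32μL) = 1.2e+04·(0.0269)²/(32·0.00466·1160) = 0.0502 m/s.
Check: Re = ρVD/μ = 1840·0.0502·0.0269/0.00466 = 533.2 < 2300, so the laminar assumption holds.
Q = V·A = 0.0502·(π/4·0.0269²) = 2.853e-05 m³/s = 0.0285 L/s.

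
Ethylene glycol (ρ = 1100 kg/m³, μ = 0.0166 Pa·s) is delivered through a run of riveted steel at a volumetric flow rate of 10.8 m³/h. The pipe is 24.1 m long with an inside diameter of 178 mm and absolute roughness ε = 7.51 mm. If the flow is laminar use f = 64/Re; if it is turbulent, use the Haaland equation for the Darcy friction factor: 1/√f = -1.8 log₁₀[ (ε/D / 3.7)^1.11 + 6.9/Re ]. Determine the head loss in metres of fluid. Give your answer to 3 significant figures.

h_f ≈ 0.00451 m

Q = 10.8 m³/h = 10.8/3600 = 0.003 m³/s.
Cross-sectional area A = πD²/4 = π(0.178)²/4 = 0.02488 m²; mean velocity V = Q/A = 0.003/0.02488 = 0.1206 m/s.
Reynolds number Re = ρVD/μ = 1100 · 0.1206 · 0.178 / 0.0166 = 1422.
Re < 2300 → laminar flow, so f = 64/Re = 64/1422 = 0.04501 (the turbulent correlation is not needed).
Darcy-Weisbach: ΔP = f(L/D)(ρV²/2) = 0.04501·(24.1/0.178)·(1100·0.1206²/2) = 0.04501·135.4·7.994 = 48.71 Pa.
Head loss h_f = ΔP/(ρg) = 48.71/(1100·9.81) = 0.00451 m.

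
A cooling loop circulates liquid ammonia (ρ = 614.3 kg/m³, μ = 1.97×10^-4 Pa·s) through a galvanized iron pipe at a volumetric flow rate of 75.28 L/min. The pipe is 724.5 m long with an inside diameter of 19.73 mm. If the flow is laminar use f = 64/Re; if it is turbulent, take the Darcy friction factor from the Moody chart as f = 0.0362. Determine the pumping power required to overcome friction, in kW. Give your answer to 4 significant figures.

Q = 75.28 L/min = 75.28/60000 = 0.001255 m³/s.
Cross-sectional area A = πD²/4 = π(0.01973)²/4 = 0.0003057 m²; mean velocity V = Q/A = 0.001255/0.0003057 = 4.104 m/s.
Reynolds number Re = ρVD/μ = 614.3 · 4.104 · 0.01973 / 0.000197 = 2.525e+05.
Re > 4000 → turbulent; use the Moody-chart value f = 0.0362.
Darcy-Weisbach: ΔP = f(L/D)(ρV²/2) = 0.0362·(724.5/0.01973)·(614.3·4.104²/2) = 0.0362·3.672e+04·5173 = 6.876e+06 Pa.
Pumping power P = QΔP = 0.001255·6.876e+06 = 8627.2 W = 8.627 kW.

P ≈ 8.627 kW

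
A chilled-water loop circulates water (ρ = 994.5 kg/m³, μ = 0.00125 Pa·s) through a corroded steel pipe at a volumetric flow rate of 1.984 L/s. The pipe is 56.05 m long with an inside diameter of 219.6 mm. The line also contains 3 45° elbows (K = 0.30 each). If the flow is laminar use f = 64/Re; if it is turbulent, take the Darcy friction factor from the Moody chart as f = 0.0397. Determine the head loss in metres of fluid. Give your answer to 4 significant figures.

h_f ≈ 0.001543 m

Q = 1.984 L/s = 1.984/1000 = 0.001984 m³/s.
Cross-sectional area A = πD²/4 = π(0.2196)²/4 = 0.03788 m²; mean velocity V = Q/A = 0.001984/0.03788 = 0.05238 m/s.
Reynolds number Re = ρVD/μ = 994.5 · 0.05238 · 0.2196 / 0.00125 = 9152.
Re > 4000 → turbulent; use the Moody-chart value f = 0.0397.
Total minor-loss coefficient ΣK = 3·0.3 = 0.9.
ΔP = [f·L/D + ΣK]·(ρV²/2) = [0.0397·56.05/0.2196 + 0.9]·(994.5·0.05238²/2) = [10.13 + 0.9]·1.364 = 15.05 Pa.
Head loss h_f = ΔP/(ρg) = 15.05/(994.5·9.81) = 0.001543 m.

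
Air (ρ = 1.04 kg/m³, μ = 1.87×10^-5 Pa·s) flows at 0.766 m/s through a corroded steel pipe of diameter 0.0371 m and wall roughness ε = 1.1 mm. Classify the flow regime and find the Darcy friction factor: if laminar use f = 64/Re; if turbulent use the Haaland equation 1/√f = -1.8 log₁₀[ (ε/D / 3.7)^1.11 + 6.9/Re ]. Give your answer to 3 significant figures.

f ≈ 0.0405

Re = ρVD/μ = 1.04·0.766·0.0371/1.87e-05 = 1580.
Re < 2300 → laminar, so f = 64/Re = 0.04049 (roughness is irrelevant in laminar flow).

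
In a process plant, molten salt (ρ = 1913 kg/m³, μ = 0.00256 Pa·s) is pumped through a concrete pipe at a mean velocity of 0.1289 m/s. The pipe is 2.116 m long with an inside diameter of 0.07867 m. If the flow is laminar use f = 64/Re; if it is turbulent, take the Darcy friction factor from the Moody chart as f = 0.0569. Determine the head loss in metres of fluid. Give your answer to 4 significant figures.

Reynolds number Re = ρVD/μ = 1913 · 0.1289 · 0.07867 / 0.00256 = 7578.
Re > 4000 → turbulent; use the Moody-chart value f = 0.0569.
Darcy-Weisbach: ΔP = f(L/D)(ρV²/2) = 0.0569·(2.116/0.07867)·(1913·0.1289²/2) = 0.0569·26.9·15.89 = 24.32 Pa.
Head loss h_f = ΔP/(ρg) = 24.32/(1913·9.81) = 0.001296 m.

h_f ≈ 0.001296 m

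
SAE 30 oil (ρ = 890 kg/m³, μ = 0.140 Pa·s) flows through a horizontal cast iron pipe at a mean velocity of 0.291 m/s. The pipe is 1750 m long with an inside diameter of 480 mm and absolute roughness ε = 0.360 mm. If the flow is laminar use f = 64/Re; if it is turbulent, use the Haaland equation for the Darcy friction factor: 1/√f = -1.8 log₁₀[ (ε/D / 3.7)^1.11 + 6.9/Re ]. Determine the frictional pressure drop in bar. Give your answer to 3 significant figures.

Reynolds number Re = ρVD/μ = 890 · 0.291 · 0.48 / 0.14 = 888.
Re < 2300 → laminar flow, so f = 64/Re = 64/888 = 0.07207 (the turbulent correlation is not needed).
Darcy-Weisbach: ΔP = f(L/D)(ρV²/2) = 0.07207·(1750/0.48)·(890·0.291²/2) = 0.07207·3646·37.68 = 9902 Pa.
ΔP = 9902 Pa = 0.0990 bar.

ΔP ≈ 0.0990 bar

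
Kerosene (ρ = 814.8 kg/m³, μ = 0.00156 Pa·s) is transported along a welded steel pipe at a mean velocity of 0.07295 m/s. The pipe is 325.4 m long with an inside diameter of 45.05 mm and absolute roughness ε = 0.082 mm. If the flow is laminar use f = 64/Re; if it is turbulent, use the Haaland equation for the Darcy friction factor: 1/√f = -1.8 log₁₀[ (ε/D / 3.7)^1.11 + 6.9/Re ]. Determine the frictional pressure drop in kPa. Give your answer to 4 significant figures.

Reynolds number Re = ρVD/μ = 814.8 · 0.07295 · 0.04505 / 0.00156 = 1717.
Re < 2300 → laminar flow, so f = 64/Re = 64/1717 = 0.03728 (the turbulent correlation is not needed).
Darcy-Weisbach: ΔP = f(L/D)(ρV²/2) = 0.03728·(325.4/0.04505)·(814.8·0.07295²/2) = 0.03728·7223·2.168 = 583.9 Pa.
ΔP = 583.9 Pa = 0.5839 kPa.

ΔP ≈ 0.5839 kPa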